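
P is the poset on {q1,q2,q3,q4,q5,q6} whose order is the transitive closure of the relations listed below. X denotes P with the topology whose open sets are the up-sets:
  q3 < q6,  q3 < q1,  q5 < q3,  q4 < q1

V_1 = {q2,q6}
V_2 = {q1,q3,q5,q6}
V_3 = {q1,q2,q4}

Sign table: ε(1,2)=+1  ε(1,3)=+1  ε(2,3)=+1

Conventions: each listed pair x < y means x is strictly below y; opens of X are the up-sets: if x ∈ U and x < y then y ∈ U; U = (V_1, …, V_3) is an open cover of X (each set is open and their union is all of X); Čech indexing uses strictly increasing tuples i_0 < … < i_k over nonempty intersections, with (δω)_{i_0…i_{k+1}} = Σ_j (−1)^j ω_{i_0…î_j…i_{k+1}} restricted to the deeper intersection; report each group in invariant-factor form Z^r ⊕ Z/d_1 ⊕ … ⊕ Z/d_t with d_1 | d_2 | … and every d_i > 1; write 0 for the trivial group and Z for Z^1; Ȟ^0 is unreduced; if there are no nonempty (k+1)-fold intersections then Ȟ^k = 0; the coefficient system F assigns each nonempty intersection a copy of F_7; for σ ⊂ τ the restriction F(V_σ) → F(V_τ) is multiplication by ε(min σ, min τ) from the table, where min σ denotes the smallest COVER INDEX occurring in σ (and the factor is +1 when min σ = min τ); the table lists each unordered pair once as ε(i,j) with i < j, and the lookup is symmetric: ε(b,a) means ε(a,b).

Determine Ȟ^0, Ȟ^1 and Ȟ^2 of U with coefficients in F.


cover nerve:
  V12={q6} V13={q2} V23={q1}
C dims 3,3; δ0: rk_F7 2
Ȟ^0: (3−2)−0=1 ⇒ Z/7
Ȟ^1: (3−0)−2=1 ⇒ Z/7
Ȟ^2: (0−0)−0=0 ⇒ 0

Ȟ^0 ≅ Z/7,  Ȟ^1 ≅ Z/7,  Ȟ^2 ≅ 0


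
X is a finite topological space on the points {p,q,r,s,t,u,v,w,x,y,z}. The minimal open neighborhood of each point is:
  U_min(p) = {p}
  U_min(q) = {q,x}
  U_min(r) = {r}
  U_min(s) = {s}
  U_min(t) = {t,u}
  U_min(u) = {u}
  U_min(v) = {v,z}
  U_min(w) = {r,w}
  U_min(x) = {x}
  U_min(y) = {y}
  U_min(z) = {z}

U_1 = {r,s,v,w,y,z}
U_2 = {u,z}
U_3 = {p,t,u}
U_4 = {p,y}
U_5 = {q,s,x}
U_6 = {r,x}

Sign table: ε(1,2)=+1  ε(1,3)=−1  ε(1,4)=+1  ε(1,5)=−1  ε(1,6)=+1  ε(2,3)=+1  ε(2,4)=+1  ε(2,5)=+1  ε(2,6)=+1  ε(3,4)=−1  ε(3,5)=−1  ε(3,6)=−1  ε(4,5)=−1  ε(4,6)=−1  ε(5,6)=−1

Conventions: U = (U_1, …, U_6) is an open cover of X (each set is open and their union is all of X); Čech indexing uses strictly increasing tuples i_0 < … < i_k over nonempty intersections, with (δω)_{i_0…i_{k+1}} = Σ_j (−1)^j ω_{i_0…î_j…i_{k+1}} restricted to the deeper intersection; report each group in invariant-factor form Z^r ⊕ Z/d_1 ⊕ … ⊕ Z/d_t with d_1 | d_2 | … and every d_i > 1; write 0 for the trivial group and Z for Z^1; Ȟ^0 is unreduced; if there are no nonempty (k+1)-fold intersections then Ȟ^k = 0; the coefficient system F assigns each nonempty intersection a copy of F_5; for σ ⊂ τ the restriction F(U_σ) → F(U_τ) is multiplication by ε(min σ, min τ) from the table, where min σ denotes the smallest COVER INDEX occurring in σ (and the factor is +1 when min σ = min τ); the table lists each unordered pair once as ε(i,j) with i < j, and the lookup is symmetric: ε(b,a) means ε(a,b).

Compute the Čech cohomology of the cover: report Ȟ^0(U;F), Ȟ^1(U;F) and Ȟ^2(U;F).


nonempty overlaps:
  U12={z} U14={y} U15={s} U16={r} U23={u} U34={p} U56={x}
C dims 6,7; δ0: rk_F5 6
degree 0: 6−6−0 = 0 → Ȟ^0 ≅ 0
degree 1: 7−0−6 = 1 → Ȟ^1 ≅ Z/5
degree 2: 0−0−0 = 0 → Ȟ^2 ≅ 0

Ȟ^0 = 0,  Ȟ^1 = Z/5,  Ȟ^2 = 0


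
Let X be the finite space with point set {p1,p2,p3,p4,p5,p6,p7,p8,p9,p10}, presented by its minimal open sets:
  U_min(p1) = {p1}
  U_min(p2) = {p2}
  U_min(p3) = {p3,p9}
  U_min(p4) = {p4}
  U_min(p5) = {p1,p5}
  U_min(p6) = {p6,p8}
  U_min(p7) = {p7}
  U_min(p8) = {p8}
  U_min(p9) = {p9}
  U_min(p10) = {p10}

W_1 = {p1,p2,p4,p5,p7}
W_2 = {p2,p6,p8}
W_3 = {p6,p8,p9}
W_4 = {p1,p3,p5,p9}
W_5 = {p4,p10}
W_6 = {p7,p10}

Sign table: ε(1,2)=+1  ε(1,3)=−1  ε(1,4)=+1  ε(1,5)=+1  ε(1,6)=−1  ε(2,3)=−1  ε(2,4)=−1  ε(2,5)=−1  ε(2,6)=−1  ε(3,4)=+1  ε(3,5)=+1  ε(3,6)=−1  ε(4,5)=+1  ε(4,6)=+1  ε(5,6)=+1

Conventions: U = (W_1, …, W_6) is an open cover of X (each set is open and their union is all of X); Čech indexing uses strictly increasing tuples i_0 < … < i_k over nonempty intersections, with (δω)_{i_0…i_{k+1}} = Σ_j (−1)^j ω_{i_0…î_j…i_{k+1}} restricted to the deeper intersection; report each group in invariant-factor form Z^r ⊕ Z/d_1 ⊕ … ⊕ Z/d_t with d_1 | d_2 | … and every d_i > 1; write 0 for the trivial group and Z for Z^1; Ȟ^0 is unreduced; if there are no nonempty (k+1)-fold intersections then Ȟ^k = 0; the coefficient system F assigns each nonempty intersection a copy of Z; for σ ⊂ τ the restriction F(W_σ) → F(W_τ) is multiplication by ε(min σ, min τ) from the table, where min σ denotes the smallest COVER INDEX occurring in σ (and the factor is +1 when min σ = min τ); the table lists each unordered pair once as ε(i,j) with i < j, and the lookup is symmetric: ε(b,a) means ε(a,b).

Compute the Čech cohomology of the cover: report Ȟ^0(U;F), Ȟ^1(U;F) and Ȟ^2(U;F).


Ȟ^0 = 0, Ȟ^1 = Z ⊕ Z/2, Ȟ^2 = 0

nonempty overlaps:
  W12={p2} W14={p1,p5} W15={p4} W16={p7} W23={p6,p8} W34={p9} W56={p10}
C dims 6,7; δ0: rk 6, SNF 1^5·2
degree 0: 6−6−0 = 0 → Ȟ^0 ≅ 0
degree 1: 7−0−6 = 1 plus torsion [2] → Ȟ^1 ≅ Z ⊕ Z/2
degree 2: 0−0−0 = 0 → Ȟ^2 ≅ 0


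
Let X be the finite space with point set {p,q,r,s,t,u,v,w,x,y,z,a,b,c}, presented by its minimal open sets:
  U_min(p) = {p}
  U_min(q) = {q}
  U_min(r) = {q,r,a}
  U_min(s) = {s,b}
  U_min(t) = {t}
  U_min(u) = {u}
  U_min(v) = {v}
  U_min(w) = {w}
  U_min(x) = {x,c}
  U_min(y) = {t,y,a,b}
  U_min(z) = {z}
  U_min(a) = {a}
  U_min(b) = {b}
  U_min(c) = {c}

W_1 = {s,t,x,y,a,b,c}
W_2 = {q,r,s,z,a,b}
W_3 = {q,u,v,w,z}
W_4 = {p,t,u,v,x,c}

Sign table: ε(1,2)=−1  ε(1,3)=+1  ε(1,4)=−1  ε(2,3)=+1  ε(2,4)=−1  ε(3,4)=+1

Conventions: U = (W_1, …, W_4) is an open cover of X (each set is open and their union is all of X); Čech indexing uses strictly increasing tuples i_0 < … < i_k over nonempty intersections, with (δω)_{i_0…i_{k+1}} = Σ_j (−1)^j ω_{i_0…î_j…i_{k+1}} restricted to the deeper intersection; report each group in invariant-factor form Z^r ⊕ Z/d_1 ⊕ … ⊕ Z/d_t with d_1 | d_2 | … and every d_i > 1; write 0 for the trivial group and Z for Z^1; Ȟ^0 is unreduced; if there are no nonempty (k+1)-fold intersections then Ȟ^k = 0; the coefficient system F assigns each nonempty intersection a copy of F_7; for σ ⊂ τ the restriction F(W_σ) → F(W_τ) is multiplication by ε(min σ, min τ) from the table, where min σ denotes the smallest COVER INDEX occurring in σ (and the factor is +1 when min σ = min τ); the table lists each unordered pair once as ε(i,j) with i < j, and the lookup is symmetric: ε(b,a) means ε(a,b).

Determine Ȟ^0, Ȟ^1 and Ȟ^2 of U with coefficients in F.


intersection data:
  W12={s,a,b} W14={t,x,c} W23={q,z} W34={u,v}
C dims 4,4; δ0: rk_F7 3
Ȟ^0 = (4 − 3) − 0 = 1, so Ȟ^0 ≅ Z/7
Ȟ^1 = (4 − 0) − 3 = 1, so Ȟ^1 ≅ Z/7
Ȟ^2 = (0 − 0) − 0 = 0, so Ȟ^2 ≅ 0

Ȟ^0 ≅ Z/7,  Ȟ^1 ≅ Z/7,  Ȟ^2 ≅ 0


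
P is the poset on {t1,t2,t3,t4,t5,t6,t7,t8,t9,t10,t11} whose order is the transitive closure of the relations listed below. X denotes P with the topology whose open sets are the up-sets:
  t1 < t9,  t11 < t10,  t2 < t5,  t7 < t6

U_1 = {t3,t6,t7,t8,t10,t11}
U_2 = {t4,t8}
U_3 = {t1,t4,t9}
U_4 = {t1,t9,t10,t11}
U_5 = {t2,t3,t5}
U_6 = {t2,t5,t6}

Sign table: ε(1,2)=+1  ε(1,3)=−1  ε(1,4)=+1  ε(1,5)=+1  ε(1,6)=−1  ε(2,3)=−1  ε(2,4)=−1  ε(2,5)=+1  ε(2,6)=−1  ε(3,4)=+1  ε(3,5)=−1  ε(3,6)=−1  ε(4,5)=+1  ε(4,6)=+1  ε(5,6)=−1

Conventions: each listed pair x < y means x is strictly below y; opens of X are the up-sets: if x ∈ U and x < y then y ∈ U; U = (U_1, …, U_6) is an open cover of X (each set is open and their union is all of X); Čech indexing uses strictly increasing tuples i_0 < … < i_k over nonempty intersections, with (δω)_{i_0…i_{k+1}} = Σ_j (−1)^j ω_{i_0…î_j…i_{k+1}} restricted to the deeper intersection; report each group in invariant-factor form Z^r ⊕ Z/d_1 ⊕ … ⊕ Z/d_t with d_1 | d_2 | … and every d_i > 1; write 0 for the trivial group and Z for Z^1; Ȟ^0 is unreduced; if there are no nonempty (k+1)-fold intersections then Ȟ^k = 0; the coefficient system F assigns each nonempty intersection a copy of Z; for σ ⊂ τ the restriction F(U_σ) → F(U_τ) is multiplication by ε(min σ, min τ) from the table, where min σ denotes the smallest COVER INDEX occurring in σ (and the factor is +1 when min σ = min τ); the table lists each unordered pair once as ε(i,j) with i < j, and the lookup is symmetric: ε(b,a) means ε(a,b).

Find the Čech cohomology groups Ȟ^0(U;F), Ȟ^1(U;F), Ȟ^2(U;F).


Ȟ^0 ≅ 0; Ȟ^1 ≅ Z ⊕ Z/2; Ȟ^2 ≅ 0

nerve simplices:
  U12={t8} U14={t10,t11} U15={t3} U16={t6} U23={t4} U34={t1,t9} U56={t2,t5}
C dims 6,7; δ0: rk 6, SNF 1^5·2
degree 0: 6−6−0 = 0 → Ȟ^0 ≅ 0
degree 1: 7−0−6 = 1 plus torsion [2] → Ȟ^1 ≅ Z ⊕ Z/2
degree 2: 0−0−0 = 0 → Ȟ^2 ≅ 0


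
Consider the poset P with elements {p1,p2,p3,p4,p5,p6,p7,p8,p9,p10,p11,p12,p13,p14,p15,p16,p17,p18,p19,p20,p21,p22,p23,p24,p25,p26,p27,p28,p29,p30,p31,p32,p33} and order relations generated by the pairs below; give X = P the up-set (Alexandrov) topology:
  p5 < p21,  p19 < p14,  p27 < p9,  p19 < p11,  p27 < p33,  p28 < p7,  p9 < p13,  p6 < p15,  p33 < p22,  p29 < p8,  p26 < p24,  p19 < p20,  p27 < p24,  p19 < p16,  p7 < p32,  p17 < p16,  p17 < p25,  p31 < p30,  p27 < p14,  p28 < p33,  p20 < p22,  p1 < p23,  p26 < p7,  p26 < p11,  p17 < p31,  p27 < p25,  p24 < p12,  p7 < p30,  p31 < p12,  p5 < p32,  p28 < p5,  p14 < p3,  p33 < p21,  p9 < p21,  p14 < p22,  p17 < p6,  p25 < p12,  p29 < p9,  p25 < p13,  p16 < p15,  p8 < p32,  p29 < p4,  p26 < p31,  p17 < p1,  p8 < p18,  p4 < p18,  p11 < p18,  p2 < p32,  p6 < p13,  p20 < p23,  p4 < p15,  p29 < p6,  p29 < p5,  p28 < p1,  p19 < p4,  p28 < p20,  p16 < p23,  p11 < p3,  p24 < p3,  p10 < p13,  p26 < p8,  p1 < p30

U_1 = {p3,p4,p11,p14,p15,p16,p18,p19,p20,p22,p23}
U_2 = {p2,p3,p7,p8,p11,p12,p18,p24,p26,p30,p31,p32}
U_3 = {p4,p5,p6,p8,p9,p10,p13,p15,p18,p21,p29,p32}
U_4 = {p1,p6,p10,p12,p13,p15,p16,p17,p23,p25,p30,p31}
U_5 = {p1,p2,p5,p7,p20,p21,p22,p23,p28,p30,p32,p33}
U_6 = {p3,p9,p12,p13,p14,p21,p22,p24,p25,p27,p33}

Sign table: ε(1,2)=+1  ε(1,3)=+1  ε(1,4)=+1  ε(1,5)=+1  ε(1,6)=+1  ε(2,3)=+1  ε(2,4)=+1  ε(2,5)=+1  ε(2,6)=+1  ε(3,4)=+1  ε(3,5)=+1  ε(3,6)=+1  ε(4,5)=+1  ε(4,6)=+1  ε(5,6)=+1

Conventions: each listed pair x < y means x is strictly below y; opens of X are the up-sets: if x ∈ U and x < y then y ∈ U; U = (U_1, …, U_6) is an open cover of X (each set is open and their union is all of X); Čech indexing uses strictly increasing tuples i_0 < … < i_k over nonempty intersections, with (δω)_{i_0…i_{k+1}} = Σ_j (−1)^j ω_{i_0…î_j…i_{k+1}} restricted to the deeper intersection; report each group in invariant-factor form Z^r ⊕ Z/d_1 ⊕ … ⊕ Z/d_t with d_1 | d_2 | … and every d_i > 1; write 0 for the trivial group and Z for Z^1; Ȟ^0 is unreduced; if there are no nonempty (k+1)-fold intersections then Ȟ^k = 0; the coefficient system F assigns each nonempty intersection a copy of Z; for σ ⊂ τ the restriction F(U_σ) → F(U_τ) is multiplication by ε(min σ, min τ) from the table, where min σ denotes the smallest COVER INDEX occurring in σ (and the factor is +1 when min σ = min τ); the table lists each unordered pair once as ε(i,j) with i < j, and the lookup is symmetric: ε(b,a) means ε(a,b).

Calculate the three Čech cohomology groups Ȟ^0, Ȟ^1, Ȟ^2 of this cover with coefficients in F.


nonempty overlaps:
  U12={p3,p11,p18} U13={p4,p15,p18} U14={p15,p16,p23} U15={p20,p22,p23} U16={p3,p14,p22} U23={p8,p18,p32} U24={p12,p30,p31} U25={p2,p7,p30,p32} U26={p3,p12,p24} U34={p6,p10,p13,p15} U35={p5,p21,p32} U36={p9,p13,p21} U45={p1,p23,p30} U46={p12,p13,p25} U56={p21,p22,p33}
  U123={p18} U126={p3} U134={p15} U145={p23} U156={p22} U235={p32} U245={p30} U246={p12} U346={p13} U356={p21}
C dims 6,15,10; δ0: rk 5, SNF 1^5; δ1: rk 10, SNF 1^9·2
degree 0: 6−5−0 = 1 → Ȟ^0 ≅ Z
degree 1: 15−10−5 = 0 → Ȟ^1 ≅ 0
degree 2: 10−0−10 = 0 plus torsion [2] → Ȟ^2 ≅ Z/2

Ȟ^0 ≅ Z,  Ȟ^1 ≅ 0,  Ȟ^2 ≅ Z/2


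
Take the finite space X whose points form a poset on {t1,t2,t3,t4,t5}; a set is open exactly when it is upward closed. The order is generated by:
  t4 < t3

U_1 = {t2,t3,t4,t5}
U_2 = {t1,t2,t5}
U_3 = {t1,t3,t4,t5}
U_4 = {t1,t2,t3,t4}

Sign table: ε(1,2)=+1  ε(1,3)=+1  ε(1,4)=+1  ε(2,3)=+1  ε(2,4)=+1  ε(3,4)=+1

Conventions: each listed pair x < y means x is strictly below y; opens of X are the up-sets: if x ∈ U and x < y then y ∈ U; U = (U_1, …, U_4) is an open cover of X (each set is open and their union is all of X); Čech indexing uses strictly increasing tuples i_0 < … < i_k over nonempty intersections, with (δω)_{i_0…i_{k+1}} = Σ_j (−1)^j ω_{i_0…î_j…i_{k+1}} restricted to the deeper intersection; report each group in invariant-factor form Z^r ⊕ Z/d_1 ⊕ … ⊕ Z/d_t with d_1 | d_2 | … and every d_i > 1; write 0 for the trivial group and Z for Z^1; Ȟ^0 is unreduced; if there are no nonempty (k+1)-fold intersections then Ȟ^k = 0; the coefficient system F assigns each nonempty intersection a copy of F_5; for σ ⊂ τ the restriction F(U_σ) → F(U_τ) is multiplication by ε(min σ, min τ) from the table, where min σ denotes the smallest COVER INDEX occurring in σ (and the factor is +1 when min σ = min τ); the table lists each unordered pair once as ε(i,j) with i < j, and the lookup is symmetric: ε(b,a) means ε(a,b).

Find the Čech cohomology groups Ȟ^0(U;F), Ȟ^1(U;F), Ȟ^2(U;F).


Ȟ^0 ≅ Z/5,  Ȟ^1 ≅ 0,  Ȟ^2 ≅ Z/5

nonempty intersections:
  U12={t2,t5} U13={t3,t4,t5} U14={t2,t3,t4} U23={t1,t5} U24={t1,t2} U34={t1,t3,t4}
  U123={t5} U124={t2} U134={t3,t4} U234={t1}
C dims 4,6,4; δ0: rk_F5 3; δ1: rk_F5 3
Ȟ^0: (4−3)−0=1 ⇒ Z/5
Ȟ^1: (6−3)−3=0 ⇒ 0
Ȟ^2: (4−0)−3=1 ⇒ Z/5


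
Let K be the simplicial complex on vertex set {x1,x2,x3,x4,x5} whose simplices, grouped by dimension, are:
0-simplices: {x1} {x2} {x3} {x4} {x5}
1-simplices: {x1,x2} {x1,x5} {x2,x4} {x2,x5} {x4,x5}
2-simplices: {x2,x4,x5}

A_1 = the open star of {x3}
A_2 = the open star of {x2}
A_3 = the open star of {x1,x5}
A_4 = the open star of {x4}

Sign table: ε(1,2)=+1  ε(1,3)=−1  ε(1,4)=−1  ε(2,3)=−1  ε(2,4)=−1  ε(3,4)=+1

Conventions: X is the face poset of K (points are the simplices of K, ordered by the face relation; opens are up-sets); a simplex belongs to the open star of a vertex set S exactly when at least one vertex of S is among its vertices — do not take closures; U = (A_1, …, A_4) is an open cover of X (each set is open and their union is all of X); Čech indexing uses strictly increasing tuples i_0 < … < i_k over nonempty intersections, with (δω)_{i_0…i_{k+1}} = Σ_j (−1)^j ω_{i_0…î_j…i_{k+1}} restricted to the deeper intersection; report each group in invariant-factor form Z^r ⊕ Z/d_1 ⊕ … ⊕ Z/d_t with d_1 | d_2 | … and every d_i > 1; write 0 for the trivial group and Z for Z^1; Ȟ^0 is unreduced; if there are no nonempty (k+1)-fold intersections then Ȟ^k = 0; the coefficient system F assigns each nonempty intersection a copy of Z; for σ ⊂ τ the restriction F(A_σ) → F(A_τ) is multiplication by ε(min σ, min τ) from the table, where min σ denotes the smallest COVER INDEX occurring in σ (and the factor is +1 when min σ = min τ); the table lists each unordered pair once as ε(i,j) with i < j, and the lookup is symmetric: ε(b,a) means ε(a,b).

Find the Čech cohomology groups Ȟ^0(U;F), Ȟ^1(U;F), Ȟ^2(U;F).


nerve simplices:
  A1={{x3}} A2={{x2},{x1,x2},{x2,x4},{x2,x5},{x2,x4,x5}} A3={{x1},{x5},{x1,x2},{x1,x5},{x2,x5},{x4,x5},{x2,x4,x5}} A4={{x4},{x2,x4},{x4,x5},{x2,x4,x5}}
  A23={{x1,x2},{x2,x5},{x2,x4,x5}} A24={{x2,x4},{x2,x4,x5}} A34={{x4,x5},{x2,x4,x5}}
  A234={{x2,x4,x5}}
C dims 4,3,1; δ0: rk 2, SNF 1^2; δ1: rk 1, SNF 1^1
degree 0: 4−2−0 = 2 → Ȟ^0 ≅ Z^2
degree 1: 3−1−2 = 0 → Ȟ^1 ≅ 0
degree 2: 1−0−1 = 0 → Ȟ^2 ≅ 0

Ȟ^0 ≅ Z^2, Ȟ^1 ≅ 0 and Ȟ^2 ≅ 0


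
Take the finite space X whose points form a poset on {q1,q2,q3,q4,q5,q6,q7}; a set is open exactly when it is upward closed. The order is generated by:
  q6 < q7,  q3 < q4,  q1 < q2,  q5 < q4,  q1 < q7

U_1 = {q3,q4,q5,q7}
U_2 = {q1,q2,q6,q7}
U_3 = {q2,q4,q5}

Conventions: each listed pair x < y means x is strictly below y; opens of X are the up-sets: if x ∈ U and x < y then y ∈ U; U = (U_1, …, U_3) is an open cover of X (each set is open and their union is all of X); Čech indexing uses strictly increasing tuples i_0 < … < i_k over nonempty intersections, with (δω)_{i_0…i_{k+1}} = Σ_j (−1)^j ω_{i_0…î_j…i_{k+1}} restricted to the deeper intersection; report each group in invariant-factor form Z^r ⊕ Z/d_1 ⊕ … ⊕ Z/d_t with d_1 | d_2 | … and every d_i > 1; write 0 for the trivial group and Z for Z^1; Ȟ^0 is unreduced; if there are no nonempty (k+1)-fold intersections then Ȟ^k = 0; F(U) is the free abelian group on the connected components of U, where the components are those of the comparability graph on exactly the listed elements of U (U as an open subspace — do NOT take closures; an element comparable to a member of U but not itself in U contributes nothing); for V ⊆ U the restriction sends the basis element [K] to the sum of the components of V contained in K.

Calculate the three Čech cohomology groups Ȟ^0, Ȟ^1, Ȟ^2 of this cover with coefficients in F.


Ȟ^0(U;F) ≅ Z^2, Ȟ^1(U;F) ≅ 0, Ȟ^2(U;F) ≅ 0

cover nerve:
  U12={q7} U13={q4,q5} U23={q2}
components per intersection:
  U1: {q3,q4,q5} {q7}
  U2: {q1,q2,q6,q7}
  U3: {q2} {q4,q5}
  U12: {q7}
  U13: {q4,q5}
  U23: {q2}
C dims 5,3; δ0: rk 3, SNF 1^3
Ȟ^0: (5−3)−0=2 ⇒ Z^2
Ȟ^1: (3−0)−3=0 ⇒ 0
Ȟ^2: (0−0)−0=0 ⇒ 0


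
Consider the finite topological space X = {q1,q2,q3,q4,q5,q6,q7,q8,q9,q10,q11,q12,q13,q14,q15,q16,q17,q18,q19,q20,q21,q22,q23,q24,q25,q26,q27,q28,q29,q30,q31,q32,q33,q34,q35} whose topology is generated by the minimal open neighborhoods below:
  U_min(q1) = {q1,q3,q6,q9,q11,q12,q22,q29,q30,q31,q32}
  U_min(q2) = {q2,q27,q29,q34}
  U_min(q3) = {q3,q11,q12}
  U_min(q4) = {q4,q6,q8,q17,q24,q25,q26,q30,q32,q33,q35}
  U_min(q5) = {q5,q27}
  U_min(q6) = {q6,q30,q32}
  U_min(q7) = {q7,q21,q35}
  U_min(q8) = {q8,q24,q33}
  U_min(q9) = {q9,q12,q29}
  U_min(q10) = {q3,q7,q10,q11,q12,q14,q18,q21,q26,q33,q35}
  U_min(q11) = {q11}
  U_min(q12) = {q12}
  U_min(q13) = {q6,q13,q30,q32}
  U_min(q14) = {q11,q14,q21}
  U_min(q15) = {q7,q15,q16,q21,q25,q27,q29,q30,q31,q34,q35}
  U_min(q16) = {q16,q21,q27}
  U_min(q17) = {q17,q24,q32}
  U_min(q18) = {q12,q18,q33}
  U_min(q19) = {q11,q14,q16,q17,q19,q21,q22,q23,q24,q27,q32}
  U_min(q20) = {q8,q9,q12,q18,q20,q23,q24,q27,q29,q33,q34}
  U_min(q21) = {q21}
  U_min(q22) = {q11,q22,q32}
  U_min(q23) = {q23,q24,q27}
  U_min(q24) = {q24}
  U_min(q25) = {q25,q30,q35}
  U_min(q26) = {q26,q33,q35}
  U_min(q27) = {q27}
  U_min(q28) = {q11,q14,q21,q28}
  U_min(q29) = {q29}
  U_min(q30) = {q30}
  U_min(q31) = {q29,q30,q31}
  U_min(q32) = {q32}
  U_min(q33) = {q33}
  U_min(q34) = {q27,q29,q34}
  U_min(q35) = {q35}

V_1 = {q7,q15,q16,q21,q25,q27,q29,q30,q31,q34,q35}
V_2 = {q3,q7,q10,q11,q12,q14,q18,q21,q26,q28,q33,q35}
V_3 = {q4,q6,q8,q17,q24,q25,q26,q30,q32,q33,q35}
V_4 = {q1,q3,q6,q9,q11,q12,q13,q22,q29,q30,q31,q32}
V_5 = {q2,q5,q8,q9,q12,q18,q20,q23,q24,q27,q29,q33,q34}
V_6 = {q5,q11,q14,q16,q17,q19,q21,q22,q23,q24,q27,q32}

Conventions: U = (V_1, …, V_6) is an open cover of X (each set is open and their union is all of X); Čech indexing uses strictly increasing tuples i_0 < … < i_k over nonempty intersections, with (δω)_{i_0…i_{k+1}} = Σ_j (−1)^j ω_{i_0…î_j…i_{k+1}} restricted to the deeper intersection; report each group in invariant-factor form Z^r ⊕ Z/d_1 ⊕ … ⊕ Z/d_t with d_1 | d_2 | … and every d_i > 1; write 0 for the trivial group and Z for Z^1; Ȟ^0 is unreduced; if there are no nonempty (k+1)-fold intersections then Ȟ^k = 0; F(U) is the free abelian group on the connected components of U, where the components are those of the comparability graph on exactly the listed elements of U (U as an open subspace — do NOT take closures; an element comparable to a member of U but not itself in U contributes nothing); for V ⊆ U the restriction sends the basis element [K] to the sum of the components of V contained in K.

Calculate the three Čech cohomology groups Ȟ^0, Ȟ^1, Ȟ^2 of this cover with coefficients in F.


Ȟ^0 ≅ Z; Ȟ^1 ≅ 0; Ȟ^2 ≅ Z/2

nonempty overlaps:
  V12={q7,q21,q35} V13={q25,q30,q35} V14={q29,q30,q31} V15={q27,q29,q34} V16={q16,q21,q27} V23={q26,q33,q35} V24={q3,q11,q12} V25={q12,q18,q33} V26={q11,q14,q21} V34={q6,q30,q32} V35={q8,q24,q33} V36={q17,q24,q32} V45={q9,q12,q29} V46={q11,q22,q32} V56={q5,q23,q24,q27}
  V123={q35} V126={q21} V134={q30} V145={q29} V156={q27} V235={q33} V245={q12} V246={q11} V346={q32} V356={q24}
components per intersection:
  V1: {q7,q15,q16,q21,q25,q27,q29,q30,q31,q34,q35}
  V2: {q3,q7,q10,q11,q12,q14,q18,q21,q26,q28,q33,q35}
  V3: {q4,q6,q8,q17,q24,q25,q26,q30,q32,q33,q35}
  V4: {q1,q3,q6,q9,q11,q12,q13,q22,q29,q30,q31,q32}
  V5: {q2,q5,q8,q9,q12,q18,q20,q23,q24,q27,q29,q33,q34}
  V6: {q5,q11,q14,q16,q17,q19,q21,q22,q23,q24,q27,q32}
  V12: {q7,q21,q35}
  V13: {q25,q30,q35}
  V14: {q29,q30,q31}
  V15: {q27,q29,q34}
  V16: {q16,q21,q27}
  V23: {q26,q33,q35}
  V24: {q3,q11,q12}
  V25: {q12,q18,q33}
  V26: {q11,q14,q21}
  V34: {q6,q30,q32}
  V35: {q8,q24,q33}
  V36: {q17,q24,q32}
  V45: {q9,q12,q29}
  V46: {q11,q22,q32}
  V56: {q5,q23,q24,q27}
  V123: {q35}
  V126: {q21}
  V134: {q30}
  V145: {q29}
  V156: {q27}
  V235: {q33}
  V245: {q12}
  V246: {q11}
  V346: {q32}
  V356: {q24}
C dims 6,15,10; δ0: rk 5, SNF 1^5; δ1: rk 10, SNF 1^9·2
degree 0: 6−5−0 = 1 → Ȟ^0 ≅ Z
degree 1: 15−10−5 = 0 → Ȟ^1 ≅ 0
degree 2: 10−0−10 = 0 plus torsion [2] → Ȟ^2 ≅ Z/2


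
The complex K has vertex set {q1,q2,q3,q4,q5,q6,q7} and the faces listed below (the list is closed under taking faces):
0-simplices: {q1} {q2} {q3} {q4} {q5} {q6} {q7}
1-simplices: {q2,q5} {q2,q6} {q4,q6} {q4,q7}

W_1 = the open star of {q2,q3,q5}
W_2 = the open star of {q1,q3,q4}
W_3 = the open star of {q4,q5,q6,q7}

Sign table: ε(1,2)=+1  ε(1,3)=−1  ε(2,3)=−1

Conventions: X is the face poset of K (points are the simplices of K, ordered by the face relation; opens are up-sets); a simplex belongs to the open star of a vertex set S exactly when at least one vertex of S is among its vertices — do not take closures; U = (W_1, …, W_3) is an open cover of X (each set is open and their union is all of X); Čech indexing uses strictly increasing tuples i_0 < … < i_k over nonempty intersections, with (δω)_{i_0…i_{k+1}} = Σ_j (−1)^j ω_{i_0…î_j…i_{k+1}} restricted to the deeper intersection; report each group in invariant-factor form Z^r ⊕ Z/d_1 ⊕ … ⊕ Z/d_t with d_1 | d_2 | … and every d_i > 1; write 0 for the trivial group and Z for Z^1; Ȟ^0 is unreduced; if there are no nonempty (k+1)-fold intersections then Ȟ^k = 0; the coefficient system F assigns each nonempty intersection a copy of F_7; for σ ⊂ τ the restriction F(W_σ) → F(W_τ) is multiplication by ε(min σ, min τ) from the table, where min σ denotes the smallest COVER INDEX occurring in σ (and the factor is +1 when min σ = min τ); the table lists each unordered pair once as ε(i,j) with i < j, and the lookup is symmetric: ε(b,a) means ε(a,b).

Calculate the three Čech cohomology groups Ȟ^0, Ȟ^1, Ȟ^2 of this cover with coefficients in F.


nonempty intersections:
  W1={{q2},{q3},{q5},{q2,q5},{q2,q6}} W2={{q1},{q3},{q4},{q4,q6},{q4,q7}} W3={{q4},{q5},{q6},{q7},{q2,q5},{q2,q6},{q4,q6},{q4,q7}}
  W12={{q3}} W13={{q5},{q2,q5},{q2,q6}} W23={{q4},{q4,q6},{q4,q7}}
C dims 3,3; δ0: rk_F7 2
Ȟ^0: (3−2)−0=1 ⇒ Z/7
Ȟ^1: (3−0)−2=1 ⇒ Z/7
Ȟ^2: (0−0)−0=0 ⇒ 0

Ȟ^0 = Z/7, Ȟ^1 = Z/7 and Ȟ^2 = 0


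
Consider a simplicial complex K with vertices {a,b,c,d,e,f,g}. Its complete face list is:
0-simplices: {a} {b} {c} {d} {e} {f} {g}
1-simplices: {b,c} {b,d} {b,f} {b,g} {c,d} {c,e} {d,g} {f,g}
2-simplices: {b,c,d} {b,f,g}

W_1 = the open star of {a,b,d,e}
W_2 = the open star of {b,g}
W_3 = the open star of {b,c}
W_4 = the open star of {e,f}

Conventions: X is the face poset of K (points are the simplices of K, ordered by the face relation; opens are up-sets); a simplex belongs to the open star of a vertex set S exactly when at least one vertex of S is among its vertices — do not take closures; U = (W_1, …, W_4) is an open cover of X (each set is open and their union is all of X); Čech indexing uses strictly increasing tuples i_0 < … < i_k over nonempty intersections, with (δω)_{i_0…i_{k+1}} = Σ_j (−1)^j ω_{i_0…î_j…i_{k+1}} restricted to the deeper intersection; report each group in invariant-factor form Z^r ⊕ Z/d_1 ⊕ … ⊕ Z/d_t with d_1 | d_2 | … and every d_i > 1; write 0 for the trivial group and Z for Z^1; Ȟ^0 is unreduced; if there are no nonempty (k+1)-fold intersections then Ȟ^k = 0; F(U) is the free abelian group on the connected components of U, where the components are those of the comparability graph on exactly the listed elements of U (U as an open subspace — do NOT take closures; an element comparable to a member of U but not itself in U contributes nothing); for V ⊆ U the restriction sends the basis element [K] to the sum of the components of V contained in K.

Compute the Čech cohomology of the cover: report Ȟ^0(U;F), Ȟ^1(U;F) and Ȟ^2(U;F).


cover nerve:
  W1={{a},{b},{d},{e},{b,c},{b,d},{b,f},{b,g},{c,d},{c,e},{d,g},{b,c,d},{b,f,g}} W2={{b},{g},{b,c},{b,d},{b,f},{b,g},{d,g},{f,g},{b,c,d},{b,f,g}} W3={{b},{c},{b,c},{b,d},{b,f},{b,g},{c,d},{c,e},{b,c,d},{b,f,g}} W4={{e},{f},{b,f},{c,e},{f,g},{b,f,g}}
  W12={{b},{b,c},{b,d},{b,f},{b,g},{d,g},{b,c,d},{b,f,g}} W13={{b},{b,c},{b,d},{b,f},{b,g},{c,d},{c,e},{b,c,d},{b,f,g}} W14={{e},{b,f},{c,e},{b,f,g}} W23={{b},{b,c},{b,d},{b,f},{b,g},{b,c,d},{b,f,g}} W24={{b,f},{f,g},{b,f,g}} W34={{b,f},{c,e},{b,f,g}}
  W123={{b},{b,c},{b,d},{b,f},{b,g},{b,c,d},{b,f,g}} W124={{b,f},{b,f,g}} W134={{b,f},{c,e},{b,f,g}} W234={{b,f},{b,f,g}}
  W1234={{b,f},{b,f,g}}
components per intersection:
  W1: {{a}} {{b},{d},{b,c},{b,d},{b,f},{b,g},{c,d},{d,g},{b,c,d},{b,f,g}} {{e},{c,e}}
  W2: {{b},{g},{b,c},{b,d},{b,f},{b,g},{d,g},{f,g},{b,c,d},{b,f,g}}
  W3: {{b},{c},{b,c},{b,d},{b,f},{b,g},{c,d},{c,e},{b,c,d},{b,f,g}}
  W4: {{e},{c,e}} {{f},{b,f},{f,g},{b,f,g}}
  W12: {{b},{b,c},{b,d},{b,f},{b,g},{b,c,d},{b,f,g}} {{d,g}}
  W13: {{b},{b,c},{b,d},{b,f},{b,g},{c,d},{b,c,d},{b,f,g}} {{c,e}}
  W14: {{e},{c,e}} {{b,f},{b,f,g}}
  W23: {{b},{b,c},{b,d},{b,f},{b,g},{b,c,d},{b,f,g}}
  W24: {{b,f},{f,g},{b,f,g}}
  W34: {{b,f},{b,f,g}} {{c,e}}
  W123: {{b},{b,c},{b,d},{b,f},{b,g},{b,c,d},{b,f,g}}
  W124: {{b,f},{b,f,g}}
  W134: {{b,f},{b,f,g}} {{c,e}}
  W234: {{b,f},{b,f,g}}
  W1234: {{b,f},{b,f,g}}
C dims 7,10,5,1; δ0: rk 5, SNF 1^5; δ1: rk 4, SNF 1^4; δ2: rk 1, SNF 1^1
Ȟ^0: (7−5)−0=2 ⇒ Z^2
Ȟ^1: (10−4)−5=1 ⇒ Z
Ȟ^2: (5−1)−4=0 ⇒ 0

Ȟ^0(U;F) ≅ Z^2, Ȟ^1(U;F) ≅ Z and Ȟ^2(U;F) ≅ 0


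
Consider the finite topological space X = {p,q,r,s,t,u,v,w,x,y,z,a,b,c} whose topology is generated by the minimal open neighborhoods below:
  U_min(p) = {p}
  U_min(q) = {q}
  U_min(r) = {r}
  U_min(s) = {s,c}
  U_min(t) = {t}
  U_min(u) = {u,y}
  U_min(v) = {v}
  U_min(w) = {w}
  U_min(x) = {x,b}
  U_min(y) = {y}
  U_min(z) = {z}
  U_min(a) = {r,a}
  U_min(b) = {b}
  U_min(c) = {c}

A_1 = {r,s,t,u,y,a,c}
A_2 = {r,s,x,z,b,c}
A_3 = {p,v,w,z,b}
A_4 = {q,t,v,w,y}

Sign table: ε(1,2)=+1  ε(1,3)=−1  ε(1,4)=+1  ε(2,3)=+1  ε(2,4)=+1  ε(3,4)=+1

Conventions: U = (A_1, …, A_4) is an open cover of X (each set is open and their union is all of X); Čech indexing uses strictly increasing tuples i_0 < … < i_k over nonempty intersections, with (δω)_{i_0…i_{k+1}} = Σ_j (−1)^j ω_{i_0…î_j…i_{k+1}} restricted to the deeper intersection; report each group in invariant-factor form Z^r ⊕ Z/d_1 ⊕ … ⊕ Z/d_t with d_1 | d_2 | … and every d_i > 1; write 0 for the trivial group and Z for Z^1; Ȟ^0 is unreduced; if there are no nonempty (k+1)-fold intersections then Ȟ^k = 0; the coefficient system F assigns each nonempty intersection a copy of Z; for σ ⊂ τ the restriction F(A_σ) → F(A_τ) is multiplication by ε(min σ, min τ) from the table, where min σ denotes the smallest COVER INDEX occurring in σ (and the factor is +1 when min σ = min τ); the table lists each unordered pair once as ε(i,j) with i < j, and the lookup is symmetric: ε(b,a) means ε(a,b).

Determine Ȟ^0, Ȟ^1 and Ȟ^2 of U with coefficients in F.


nerve of the cover:
  A12={r,s,c} A14={t,y} A23={z,b} A34={v,w}
C dims 4,4; δ0: rk 3, SNF 1^3
Ȟ^0 = (4 − 3) − 0 = 1, so Ȟ^0 ≅ Z
Ȟ^1 = (4 − 0) − 3 = 1, so Ȟ^1 ≅ Z
Ȟ^2 = (0 − 0) − 0 = 0, so Ȟ^2 ≅ 0

Ȟ^0(U;F) ≅ Z; Ȟ^1(U;F) ≅ Z; Ȟ^2(U;F) ≅ 0


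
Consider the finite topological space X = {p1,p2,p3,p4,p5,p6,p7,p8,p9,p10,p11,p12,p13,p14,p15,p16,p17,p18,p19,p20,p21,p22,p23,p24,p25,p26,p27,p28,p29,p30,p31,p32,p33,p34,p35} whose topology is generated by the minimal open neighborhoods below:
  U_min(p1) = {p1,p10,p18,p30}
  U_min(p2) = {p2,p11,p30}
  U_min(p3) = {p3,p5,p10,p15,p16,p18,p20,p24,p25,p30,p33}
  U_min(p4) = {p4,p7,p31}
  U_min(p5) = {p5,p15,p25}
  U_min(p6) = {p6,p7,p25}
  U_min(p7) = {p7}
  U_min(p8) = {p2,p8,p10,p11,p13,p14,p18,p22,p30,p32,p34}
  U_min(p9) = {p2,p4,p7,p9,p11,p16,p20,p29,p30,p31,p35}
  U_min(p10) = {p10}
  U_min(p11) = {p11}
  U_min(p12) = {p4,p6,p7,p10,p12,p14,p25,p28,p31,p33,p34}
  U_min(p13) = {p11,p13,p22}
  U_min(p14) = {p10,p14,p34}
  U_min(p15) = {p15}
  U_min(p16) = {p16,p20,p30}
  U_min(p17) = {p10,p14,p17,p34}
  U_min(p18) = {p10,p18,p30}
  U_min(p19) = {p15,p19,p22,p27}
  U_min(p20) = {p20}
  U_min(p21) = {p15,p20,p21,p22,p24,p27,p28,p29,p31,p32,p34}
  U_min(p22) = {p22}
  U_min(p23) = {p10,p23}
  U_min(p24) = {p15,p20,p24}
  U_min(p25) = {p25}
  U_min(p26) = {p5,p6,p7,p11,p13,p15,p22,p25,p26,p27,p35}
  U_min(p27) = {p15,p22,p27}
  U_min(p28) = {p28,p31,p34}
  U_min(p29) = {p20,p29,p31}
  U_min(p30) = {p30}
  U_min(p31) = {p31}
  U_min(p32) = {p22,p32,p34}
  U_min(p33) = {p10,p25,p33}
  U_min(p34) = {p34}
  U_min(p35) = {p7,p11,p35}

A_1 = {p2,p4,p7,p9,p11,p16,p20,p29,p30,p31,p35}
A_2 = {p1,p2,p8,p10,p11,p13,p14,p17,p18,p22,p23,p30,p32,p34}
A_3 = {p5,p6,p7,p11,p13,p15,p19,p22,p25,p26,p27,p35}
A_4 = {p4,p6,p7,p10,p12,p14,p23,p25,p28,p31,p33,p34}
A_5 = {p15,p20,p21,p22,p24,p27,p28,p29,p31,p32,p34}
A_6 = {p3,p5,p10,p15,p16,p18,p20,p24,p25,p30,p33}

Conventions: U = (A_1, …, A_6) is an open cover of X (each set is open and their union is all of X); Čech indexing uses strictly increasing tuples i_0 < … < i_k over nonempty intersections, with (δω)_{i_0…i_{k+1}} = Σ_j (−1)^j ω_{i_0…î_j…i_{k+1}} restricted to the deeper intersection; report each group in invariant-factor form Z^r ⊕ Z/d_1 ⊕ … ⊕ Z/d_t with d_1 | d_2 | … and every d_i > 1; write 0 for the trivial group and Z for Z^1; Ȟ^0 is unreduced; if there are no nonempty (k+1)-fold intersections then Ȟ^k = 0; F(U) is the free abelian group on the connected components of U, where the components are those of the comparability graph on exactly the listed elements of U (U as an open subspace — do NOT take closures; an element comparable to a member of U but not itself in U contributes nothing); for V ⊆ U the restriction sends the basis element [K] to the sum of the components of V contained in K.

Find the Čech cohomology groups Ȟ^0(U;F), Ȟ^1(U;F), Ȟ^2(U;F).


nerve of the cover:
  A12={p2,p11,p30} A13={p7,p11,p35} A14={p4,p7,p31} A15={p20,p29,p31} A16={p16,p20,p30} A23={p11,p13,p22} A24={p10,p14,p23,p34} A25={p22,p32,p34} A26={p10,p18,p30} A34={p6,p7,p25} A35={p15,p22,p27} A36={p5,p15,p25} A45={p28,p31,p34} A46={p10,p25,p33} A56={p15,p20,p24}
  A123={p11} A126={p30} A134={p7} A145={p31} A156={p20} A235={p22} A245={p34} A246={p10} A346={p25} A356={p15}
components per intersection:
  A1: {p2,p4,p7,p9,p11,p16,p20,p29,p30,p31,p35}
  A2: {p1,p2,p8,p10,p11,p13,p14,p17,p18,p22,p23,p30,p32,p34}
  A3: {p5,p6,p7,p11,p13,p15,p19,p22,p25,p26,p27,p35}
  A4: {p4,p6,p7,p10,p12,p14,p23,p25,p28,p31,p33,p34}
  A5: {p15,p20,p21,p22,p24,p27,p28,p29,p31,p32,p34}
  A6: {p3,p5,p10,p15,p16,p18,p20,p24,p25,p30,p33}
  A12: {p2,p11,p30}
  A13: {p7,p11,p35}
  A14: {p4,p7,p31}
  A15: {p20,p29,p31}
  A16: {p16,p20,p30}
  A23: {p11,p13,p22}
  A24: {p10,p14,p23,p34}
  A25: {p22,p32,p34}
  A26: {p10,p18,p30}
  A34: {p6,p7,p25}
  A35: {p15,p22,p27}
  A36: {p5,p15,p25}
  A45: {p28,p31,p34}
  A46: {p10,p25,p33}
  A56: {p15,p20,p24}
  A123: {p11}
  A126: {p30}
  A134: {p7}
  A145: {p31}
  A156: {p20}
  A235: {p22}
  A245: {p34}
  A246: {p10}
  A346: {p25}
  A356: {p15}
C dims 6,15,10; δ0: rk 5, SNF 1^5; δ1: rk 10, SNF 1^9·2
Ȟ^0 = (6 − 5) − 0 = 1, so Ȟ^0 ≅ Z
Ȟ^1 = (15 − 10) − 5 = 0, so Ȟ^1 ≅ 0
Ȟ^2 = (10 − 0) − 10 = 0 plus torsion [2], so Ȟ^2 ≅ Z/2

Ȟ^0 = Z,  Ȟ^1 = 0,  Ȟ^2 = Z/2


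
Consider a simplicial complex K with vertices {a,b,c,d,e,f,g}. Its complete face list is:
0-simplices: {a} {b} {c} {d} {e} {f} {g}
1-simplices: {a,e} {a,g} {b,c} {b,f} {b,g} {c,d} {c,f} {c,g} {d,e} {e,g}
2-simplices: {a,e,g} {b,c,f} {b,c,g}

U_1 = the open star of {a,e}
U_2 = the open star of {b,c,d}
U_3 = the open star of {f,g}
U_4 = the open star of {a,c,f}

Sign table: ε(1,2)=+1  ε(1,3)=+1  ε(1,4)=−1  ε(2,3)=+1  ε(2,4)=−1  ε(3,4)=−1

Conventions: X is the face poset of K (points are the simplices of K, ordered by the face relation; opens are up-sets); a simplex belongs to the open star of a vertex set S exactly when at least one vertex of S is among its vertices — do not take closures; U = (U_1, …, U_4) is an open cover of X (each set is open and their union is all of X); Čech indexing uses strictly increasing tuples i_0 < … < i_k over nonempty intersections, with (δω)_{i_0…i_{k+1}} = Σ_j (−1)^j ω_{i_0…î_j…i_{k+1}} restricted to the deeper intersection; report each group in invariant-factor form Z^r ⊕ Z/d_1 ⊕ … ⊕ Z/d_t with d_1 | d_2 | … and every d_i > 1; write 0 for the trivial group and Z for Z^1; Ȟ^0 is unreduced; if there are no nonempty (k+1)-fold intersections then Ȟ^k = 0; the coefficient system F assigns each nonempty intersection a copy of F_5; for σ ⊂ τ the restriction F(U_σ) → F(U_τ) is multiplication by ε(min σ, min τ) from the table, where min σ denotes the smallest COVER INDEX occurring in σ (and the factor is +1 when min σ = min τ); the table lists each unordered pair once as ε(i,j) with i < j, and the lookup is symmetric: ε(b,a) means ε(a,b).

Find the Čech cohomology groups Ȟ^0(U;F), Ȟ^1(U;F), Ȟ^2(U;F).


nonempty overlaps:
  U1={{a},{e},{a,e},{a,g},{d,e},{e,g},{a,e,g}} U2={{b},{c},{d},{b,c},{b,f},{b,g},{c,d},{c,f},{c,g},{d,e},{b,c,f},{b,c,g}} U3={{f},{g},{a,g},{b,f},{b,g},{c,f},{c,g},{e,g},{a,e,g},{b,c,f},{b,c,g}} U4={{a},{c},{f},{a,e},{a,g},{b,c},{b,f},{c,d},{c,f},{c,g},{a,e,g},{b,c,f},{b,c,g}}
  U12={{d,e}} U13={{a,g},{e,g},{a,e,g}} U14={{a},{a,e},{a,g},{a,e,g}} U23={{b,f},{b,g},{c,f},{c,g},{b,c,f},{b,c,g}} U24={{c},{b,c},{b,f},{c,d},{c,f},{c,g},{b,c,f},{b,c,g}} U34={{f},{a,g},{b,f},{c,f},{c,g},{a,e,g},{b,c,f},{b,c,g}}
  U134={{a,g},{a,e,g}} U234={{b,f},{c,f},{c,g},{b,c,f},{b,c,g}}
C dims 4,6,2; δ0: rk_F5 3; δ1: rk_F5 2
degree 0: 4−3−0 = 1 → Ȟ^0 ≅ Z/5
degree 1: 6−2−3 = 1 → Ȟ^1 ≅ Z/5
degree 2: 2−0−2 = 0 → Ȟ^2 ≅ 0

Ȟ^0(U;F) ≅ Z/5; Ȟ^1(U;F) ≅ Z/5; Ȟ^2(U;F) ≅ 0


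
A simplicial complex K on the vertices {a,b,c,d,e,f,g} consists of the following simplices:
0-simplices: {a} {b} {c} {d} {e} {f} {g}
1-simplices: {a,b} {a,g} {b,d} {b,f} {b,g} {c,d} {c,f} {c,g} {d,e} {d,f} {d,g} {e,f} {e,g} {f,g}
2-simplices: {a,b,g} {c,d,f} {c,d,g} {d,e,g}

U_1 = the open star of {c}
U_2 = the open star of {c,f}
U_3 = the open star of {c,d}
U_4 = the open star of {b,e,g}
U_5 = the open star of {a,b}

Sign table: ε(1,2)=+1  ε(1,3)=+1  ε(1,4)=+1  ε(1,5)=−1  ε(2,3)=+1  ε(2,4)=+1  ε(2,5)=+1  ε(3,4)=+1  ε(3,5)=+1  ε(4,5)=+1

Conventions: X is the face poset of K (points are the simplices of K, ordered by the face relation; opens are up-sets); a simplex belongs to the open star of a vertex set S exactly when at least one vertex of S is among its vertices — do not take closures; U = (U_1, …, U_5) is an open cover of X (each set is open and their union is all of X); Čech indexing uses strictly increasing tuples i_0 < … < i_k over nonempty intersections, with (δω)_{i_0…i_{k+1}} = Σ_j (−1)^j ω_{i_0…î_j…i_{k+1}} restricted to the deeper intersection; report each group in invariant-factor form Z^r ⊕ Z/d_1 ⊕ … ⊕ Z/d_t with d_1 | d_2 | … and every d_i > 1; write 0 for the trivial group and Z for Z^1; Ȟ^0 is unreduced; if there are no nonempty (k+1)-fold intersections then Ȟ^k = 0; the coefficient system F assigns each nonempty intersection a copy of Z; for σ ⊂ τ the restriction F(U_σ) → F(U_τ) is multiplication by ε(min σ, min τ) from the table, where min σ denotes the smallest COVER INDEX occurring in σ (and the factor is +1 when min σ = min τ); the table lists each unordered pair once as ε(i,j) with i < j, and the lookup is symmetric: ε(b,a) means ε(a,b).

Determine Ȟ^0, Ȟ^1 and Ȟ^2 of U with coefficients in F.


nonempty intersections:
  U1={{c},{c,d},{c,f},{c,g},{c,d,f},{c,d,g}} U2={{c},{f},{b,f},{c,d},{c,f},{c,g},{d,f},{e,f},{f,g},{c,d,f},{c,d,g}} U3={{c},{d},{b,d},{c,d},{c,f},{c,g},{d,e},{d,f},{d,g},{c,d,f},{c,d,g},{d,e,g}} U4={{b},{e},{g},{a,b},{a,g},{b,d},{b,f},{b,g},{c,g},{d,e},{d,g},{e,f},{e,g},{f,g},{a,b,g},{c,d,g},{d,e,g}} U5={{a},{b},{a,b},{a,g},{b,d},{b,f},{b,g},{a,b,g}}
  U12={{c},{c,d},{c,f},{c,g},{c,d,f},{c,d,g}} U13={{c},{c,d},{c,f},{c,g},{c,d,f},{c,d,g}} U14={{c,g},{c,d,g}} U23={{c},{c,d},{c,f},{c,g},{d,f},{c,d,f},{c,d,g}} U24={{b,f},{c,g},{e,f},{f,g},{c,d,g}} U25={{b,f}} U34={{b,d},{c,g},{d,e},{d,g},{c,d,g},{d,e,g}} U35={{b,d}} U45={{b},{a,b},{a,g},{b,d},{b,f},{b,g},{a,b,g}}
  U123={{c},{c,d},{c,f},{c,g},{c,d,f},{c,d,g}} U124={{c,g},{c,d,g}} U134={{c,g},{c,d,g}} U234={{c,g},{c,d,g}} U245={{b,f}} U345={{b,d}}
  U1234={{c,g},{c,d,g}}
C dims 5,9,6,1; δ0: rk 4, SNF 1^4; δ1: rk 5, SNF 1^5; δ2: rk 1, SNF 1^1
Ȟ^0: (5−4)−0=1 ⇒ Z
Ȟ^1: (9−5)−4=0 ⇒ 0
Ȟ^2: (6−1)−5=0 ⇒ 0

Ȟ^0(U;F) ≅ Z, Ȟ^1(U;F) ≅ 0 and Ȟ^2(U;F) ≅ 0


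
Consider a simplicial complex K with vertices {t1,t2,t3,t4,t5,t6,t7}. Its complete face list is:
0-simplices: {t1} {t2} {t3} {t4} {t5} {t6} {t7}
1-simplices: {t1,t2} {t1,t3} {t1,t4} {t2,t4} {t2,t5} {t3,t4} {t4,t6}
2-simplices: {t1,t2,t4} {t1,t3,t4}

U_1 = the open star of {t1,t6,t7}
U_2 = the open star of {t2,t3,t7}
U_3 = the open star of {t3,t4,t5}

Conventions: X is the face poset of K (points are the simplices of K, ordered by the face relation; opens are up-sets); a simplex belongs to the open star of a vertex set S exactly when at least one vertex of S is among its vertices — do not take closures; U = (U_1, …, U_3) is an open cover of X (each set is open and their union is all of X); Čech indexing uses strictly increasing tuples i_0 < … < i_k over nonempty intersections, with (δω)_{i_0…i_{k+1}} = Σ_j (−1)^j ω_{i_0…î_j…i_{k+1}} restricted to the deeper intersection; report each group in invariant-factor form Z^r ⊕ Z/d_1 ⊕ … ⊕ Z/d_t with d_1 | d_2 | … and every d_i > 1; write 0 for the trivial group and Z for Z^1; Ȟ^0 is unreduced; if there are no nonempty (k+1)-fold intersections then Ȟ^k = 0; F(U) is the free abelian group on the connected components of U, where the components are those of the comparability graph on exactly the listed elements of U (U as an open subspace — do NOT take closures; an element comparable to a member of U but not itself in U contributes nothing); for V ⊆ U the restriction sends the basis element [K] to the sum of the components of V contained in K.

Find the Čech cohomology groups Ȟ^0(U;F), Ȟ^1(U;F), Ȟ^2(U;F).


nerve simplices:
  U1={{t1},{t6},{t7},{t1,t2},{t1,t3},{t1,t4},{t4,t6},{t1,t2,t4},{t1,t3,t4}} U2={{t2},{t3},{t7},{t1,t2},{t1,t3},{t2,t4},{t2,t5},{t3,t4},{t1,t2,t4},{t1,t3,t4}} U3={{t3},{t4},{t5},{t1,t3},{t1,t4},{t2,t4},{t2,t5},{t3,t4},{t4,t6},{t1,t2,t4},{t1,t3,t4}}
  U12={{t7},{t1,t2},{t1,t3},{t1,t2,t4},{t1,t3,t4}} U13={{t1,t3},{t1,t4},{t4,t6},{t1,t2,t4},{t1,t3,t4}} U23={{t3},{t1,t3},{t2,t4},{t2,t5},{t3,t4},{t1,t2,t4},{t1,t3,t4}}
  U123={{t1,t3},{t1,t2,t4},{t1,t3,t4}}
components per intersection:
  U1: {{t1},{t1,t2},{t1,t3},{t1,t4},{t1,t2,t4},{t1,t3,t4}} {{t6},{t4,t6}} {{t7}}
  U2: {{t2},{t1,t2},{t2,t4},{t2,t5},{t1,t2,t4}} {{t3},{t1,t3},{t3,t4},{t1,t3,t4}} {{t7}}
  U3: {{t3},{t4},{t1,t3},{t1,t4},{t2,t4},{t3,t4},{t4,t6},{t1,t2,t4},{t1,t3,t4}} {{t5},{t2,t5}}
  U12: {{t7}} {{t1,t2},{t1,t2,t4}} {{t1,t3},{t1,t3,t4}}
  U13: {{t1,t3},{t1,t4},{t1,t2,t4},{t1,t3,t4}} {{t4,t6}}
  U23: {{t3},{t1,t3},{t3,t4},{t1,t3,t4}} {{t2,t4},{t1,t2,t4}} {{t2,t5}}
  U123: {{t1,t3},{t1,t3,t4}} {{t1,t2,t4}}
C dims 8,8,2; δ0: rk 6, SNF 1^6; δ1: rk 2, SNF 1^2
degree 0: 8−6−0 = 2 → Ȟ^0 ≅ Z^2
degree 1: 8−2−6 = 0 → Ȟ^1 ≅ 0
degree 2: 2−0−2 = 0 → Ȟ^2 ≅ 0

Ȟ^0 = Z^2, Ȟ^1 = 0 and Ȟ^2 = 0
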